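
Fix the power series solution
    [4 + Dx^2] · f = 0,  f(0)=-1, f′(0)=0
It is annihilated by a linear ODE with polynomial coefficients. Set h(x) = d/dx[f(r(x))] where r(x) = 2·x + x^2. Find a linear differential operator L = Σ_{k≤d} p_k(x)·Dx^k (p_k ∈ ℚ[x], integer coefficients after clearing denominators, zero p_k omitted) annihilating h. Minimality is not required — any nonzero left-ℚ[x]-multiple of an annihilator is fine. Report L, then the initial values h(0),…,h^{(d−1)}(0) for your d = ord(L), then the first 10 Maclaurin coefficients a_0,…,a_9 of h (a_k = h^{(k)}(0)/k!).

L = (19 + 64·x + 96·x^2 + 64·x^3 + 16·x^4) + (-3 - 3·x)·Dx + (1 + 2·x + x^2)·Dx^2  (order 2).
h: a_k = 0, 16, 24, -104/3, -320/3, -928/15, 1232/15, 47984/315, 2432/35, -163168/2835, …
ICs: h(0) = 0, h′(0) = 16.

f: a_k = -1, 0, 2, 0, -2/3, 0, 4/45, 0, -2/315, 0, …
L₀ from L_f via x↦r, Dx↦r'^{-1}Dx.
Differentiate: ansatz ord ≤ ord L₀ ⇒ L.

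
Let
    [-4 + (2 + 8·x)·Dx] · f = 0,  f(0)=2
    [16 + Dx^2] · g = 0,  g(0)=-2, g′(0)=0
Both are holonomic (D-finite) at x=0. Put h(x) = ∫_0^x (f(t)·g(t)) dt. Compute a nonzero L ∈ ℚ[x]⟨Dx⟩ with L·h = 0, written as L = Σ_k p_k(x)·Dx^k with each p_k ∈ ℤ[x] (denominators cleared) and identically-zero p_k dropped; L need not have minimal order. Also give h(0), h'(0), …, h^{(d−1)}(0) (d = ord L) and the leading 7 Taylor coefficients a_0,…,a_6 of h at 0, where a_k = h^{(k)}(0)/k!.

L = (28 + 128·x + 256·x^2)·Dx + (-4 - 16·x)·Dx^2 + (1 + 8·x + 16·x^2)·Dx^3  (order 3).
h: a_k = 0, -4, -4, 40/3, 12, -40/3, -104/9, …
ICs: h(0) = 0, h′(0) = -4, h′′(0) = -8.

f: a_k = 2, 4, -4, 8, -20, 56, -168, …
g: a_k = -2, 0, 16, 0, -64/3, 0, 512/45, …
Sym-product of L_f,L_g gives L₀ (≤ ord 2).
h=∫₀ˣh₀: take L = L₀·Dx.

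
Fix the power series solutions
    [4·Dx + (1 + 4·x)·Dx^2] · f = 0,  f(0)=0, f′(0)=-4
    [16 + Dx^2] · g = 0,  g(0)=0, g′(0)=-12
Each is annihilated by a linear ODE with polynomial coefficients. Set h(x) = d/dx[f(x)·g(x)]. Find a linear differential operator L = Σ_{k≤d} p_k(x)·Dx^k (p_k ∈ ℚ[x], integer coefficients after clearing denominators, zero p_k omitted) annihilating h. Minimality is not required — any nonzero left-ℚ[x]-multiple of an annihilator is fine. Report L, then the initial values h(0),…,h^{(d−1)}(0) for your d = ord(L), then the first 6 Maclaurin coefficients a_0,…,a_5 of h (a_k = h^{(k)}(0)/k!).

f: a_k = 0, -4, 8, -64/3, 64, -1024/5, …
g: a_k = 0, -12, 0, 32, 0, -128/5, …
f·g: L₀ = L_f ⊗_s L_g, ord ≤ 2·2.
h=h₀': d/dx-closure on L₀ ⇒ L.
L = (-6400 - 45056·x - 172032·x^2 + 196608·x^3 + 2818048·x^4 + 6291456·x^5 + 4194304·x^6) + (-1536 - 8192·x + 20480·x^2 + 245760·x^3 + 655360·x^4 + 524288·x^5)·Dx + (-448 - 2816·x - 3584·x^2 + 73728·x^3 + 401408·x^4 + 786432·x^5 + 524288·x^6)·Dx^2 + (-96 - 512·x + 1280·x^2 + 15360·x^3 + 40960·x^4 + 32768·x^5)·Dx^3 + (-3 + 448·x^2 + 3840·x^3 + 14080·x^4 + 24576·x^5 + 16384·x^6)·Dx^4  (order 4).
h: a_k = 0, 96, -288, 512, -2560, 11264, …
ICs: h(0) = 0, h′(0) = 96, h′′(0) = -576, h′′′(0) = 3072.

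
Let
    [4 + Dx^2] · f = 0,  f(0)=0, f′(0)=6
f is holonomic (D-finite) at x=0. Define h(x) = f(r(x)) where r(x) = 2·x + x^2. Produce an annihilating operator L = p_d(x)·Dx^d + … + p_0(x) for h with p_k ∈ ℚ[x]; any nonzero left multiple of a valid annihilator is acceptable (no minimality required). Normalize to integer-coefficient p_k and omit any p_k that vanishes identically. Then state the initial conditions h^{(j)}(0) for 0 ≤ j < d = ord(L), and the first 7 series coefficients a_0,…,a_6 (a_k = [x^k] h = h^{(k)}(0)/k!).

f: a_k = 0, 6, 0, -4, 0, 4/5, 0, …
f∘r: x↦r, Dx↦Dx/r' in L_f ⇒ L₀.
L = (16 + 48·x + 48·x^2 + 16·x^3) - Dx + (1 + x)·Dx^2  (order 2).
h: a_k = 0, 12, 6, -32, -48, 8/5, 60, …
ICs: h(0) = 0, h′(0) = 12.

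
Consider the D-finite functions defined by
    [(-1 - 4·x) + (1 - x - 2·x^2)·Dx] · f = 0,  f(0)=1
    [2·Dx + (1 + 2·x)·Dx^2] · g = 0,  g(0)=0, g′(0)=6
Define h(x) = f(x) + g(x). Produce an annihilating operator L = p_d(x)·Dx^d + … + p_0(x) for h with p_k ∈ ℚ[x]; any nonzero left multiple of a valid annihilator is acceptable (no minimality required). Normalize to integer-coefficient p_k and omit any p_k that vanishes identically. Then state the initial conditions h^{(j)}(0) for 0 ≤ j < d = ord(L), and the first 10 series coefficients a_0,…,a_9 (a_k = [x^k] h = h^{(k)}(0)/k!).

L = (54 + 228·x + 432·x^2 + 288·x^3 + 192·x^4)·Dx + (11 + 124·x + 464·x^2 + 704·x^3 + 592·x^4 + 320·x^5)·Dx^2 + (-4 - 19·x - 17·x^2 + 42·x^3 + 116·x^4 + 136·x^5 + 64·x^6)·Dx^3  (order 3).
h: a_k = 1, 7, -3, 13, -1, 201/5, 11, 979/7, 75, 1535/3, …
ICs: h(0) = 1, h′(0) = 7, h′′(0) = -6.

f: a_k = 1, 1, 3, 5, 11, 21, 43, 85, 171, 341, …
g: a_k = 0, 6, -6, 8, -12, 96/5, -32, 384/7, -96, 512/3, …
Sum ⇒ L₀ = lclm(L_f,L_g) in ℚ(x)⟨Dx⟩.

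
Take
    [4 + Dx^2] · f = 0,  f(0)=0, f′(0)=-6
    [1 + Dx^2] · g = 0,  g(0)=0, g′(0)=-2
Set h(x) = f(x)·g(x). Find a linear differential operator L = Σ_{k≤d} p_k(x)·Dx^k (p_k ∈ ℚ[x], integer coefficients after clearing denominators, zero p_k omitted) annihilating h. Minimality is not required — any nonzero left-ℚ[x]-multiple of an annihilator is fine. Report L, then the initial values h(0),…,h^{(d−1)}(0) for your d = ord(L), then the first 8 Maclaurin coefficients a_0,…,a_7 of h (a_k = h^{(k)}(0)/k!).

f: a_k = 0, -6, 0, 4, 0, -4/5, 0, 8/105, …
g: a_k = 0, -2, 0, 1/3, 0, -1/60, 0, 1/2520, …
h₀=f·g: eliminate ⇒ L₀, order ≤ 2·2.
L = 9 + 10·Dx^2 + Dx^4  (order 4).
h: a_k = 0, 0, 12, 0, -10, 0, 91/30, 0, …
ICs: h(0) = 0, h′(0) = 0, h′′(0) = 24, h′′′(0) = 0.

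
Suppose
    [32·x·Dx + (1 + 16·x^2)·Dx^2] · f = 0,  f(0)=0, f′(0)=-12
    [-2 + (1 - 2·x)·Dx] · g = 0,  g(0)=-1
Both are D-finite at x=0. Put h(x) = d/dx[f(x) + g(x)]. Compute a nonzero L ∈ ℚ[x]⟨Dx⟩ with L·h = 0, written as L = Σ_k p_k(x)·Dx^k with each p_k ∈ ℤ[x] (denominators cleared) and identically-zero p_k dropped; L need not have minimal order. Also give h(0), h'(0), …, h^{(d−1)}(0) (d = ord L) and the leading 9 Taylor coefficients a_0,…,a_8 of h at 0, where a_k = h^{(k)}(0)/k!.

f: a_k = 0, -12, 0, 64, 0, -3072/5, 0, 49152/7, 0, …
g: a_k = -1, -2, -4, -8, -16, -32, -64, -128, -256, …
L₀ := lclm(L_f,L_g); ord L₀ ≤ 2+1.
Derive L from L₀ (diff closure).
L = (32 - 256·x - 1536·x^2) + (-14 + 32·x + 160·x^2 - 1536·x^3)·Dx + (1 + 6·x + 96·x^3 - 256·x^4)·Dx^2  (order 2).
h: a_k = -14, -8, 168, -64, -3232, -384, 48256, -2048, -791040, …
ICs: h(0) = -14, h′(0) = -8.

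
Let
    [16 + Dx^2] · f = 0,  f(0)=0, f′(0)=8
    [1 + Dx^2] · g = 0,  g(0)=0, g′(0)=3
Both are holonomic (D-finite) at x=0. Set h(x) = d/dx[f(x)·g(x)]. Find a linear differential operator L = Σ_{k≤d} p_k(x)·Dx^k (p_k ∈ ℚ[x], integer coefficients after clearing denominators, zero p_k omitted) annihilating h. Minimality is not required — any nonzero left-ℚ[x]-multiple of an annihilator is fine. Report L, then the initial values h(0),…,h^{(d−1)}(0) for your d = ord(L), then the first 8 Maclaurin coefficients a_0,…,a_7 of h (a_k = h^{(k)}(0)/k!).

f: a_k = 0, 8, 0, -64/3, 0, 256/15, 0, -2048/315, …
g: a_k = 0, 3, 0, -1/2, 0, 1/40, 0, -1/1680, …
h₀=f·g: eliminate ⇒ L₀, order ≤ 2·2.
Derive L from L₀ (diff closure).
L = 225 + 34·Dx^2 + Dx^4  (order 4).
h: a_k = 0, 48, 0, -272, 0, 1862/5, 0, -24004/105, …
ICs: h(0) = 0, h′(0) = 48, h′′(0) = 0, h′′′(0) = -1632.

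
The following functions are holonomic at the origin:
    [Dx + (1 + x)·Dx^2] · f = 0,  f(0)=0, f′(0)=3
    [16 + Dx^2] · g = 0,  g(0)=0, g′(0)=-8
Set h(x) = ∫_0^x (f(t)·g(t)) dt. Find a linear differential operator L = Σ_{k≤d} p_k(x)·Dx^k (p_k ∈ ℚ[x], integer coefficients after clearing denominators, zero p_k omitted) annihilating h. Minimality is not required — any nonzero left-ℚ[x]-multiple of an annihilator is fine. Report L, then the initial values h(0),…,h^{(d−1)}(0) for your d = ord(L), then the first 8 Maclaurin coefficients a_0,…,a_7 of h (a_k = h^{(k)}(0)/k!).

f: a_k = 0, 3, -3/2, 1, -3/4, 3/5, -1/2, 3/7, …
g: a_k = 0, -8, 0, 64/3, 0, -256/15, 0, 2048/315, …
h₀=f·g: eliminate ⇒ L₀, order ≤ 2·2.
h=∫h₀ ⇒ L = L₀·Dx.
L = (15072 + 62976·x + 97024·x^2 + 65536·x^3 + 16384·x^4)·Dx + (1984 + 6080·x + 6144·x^2 + 2048·x^3)·Dx^2 + (1950 + 8000·x + 12192·x^2 + 8192·x^3 + 2048·x^4)·Dx^3 + (124 + 380·x + 384·x^2 + 128·x^3)·Dx^4 + (63 + 254·x + 383·x^2 + 256·x^3 + 64·x^4)·Dx^5  (order 5).
h: a_k = 0, 0, 0, -8, 3, 56/5, -13/3, -104/21, …
ICs: h(0) = 0, h′(0) = 0, h′′(0) = 0, h′′′(0) = -48, h′′′′(0) = 72.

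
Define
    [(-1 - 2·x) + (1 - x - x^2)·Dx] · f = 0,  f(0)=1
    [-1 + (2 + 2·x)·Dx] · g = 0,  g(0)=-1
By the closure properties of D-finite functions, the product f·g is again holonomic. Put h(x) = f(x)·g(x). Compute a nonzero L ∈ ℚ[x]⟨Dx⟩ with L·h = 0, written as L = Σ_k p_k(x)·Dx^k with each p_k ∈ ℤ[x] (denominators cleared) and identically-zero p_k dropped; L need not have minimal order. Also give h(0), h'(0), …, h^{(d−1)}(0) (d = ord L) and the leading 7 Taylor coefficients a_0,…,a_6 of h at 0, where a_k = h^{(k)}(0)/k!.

L = (3 + 5·x + 3·x^2) + (-2 + 4·x^2 + 2·x^3)·Dx  (order 1).
h: a_k = -1, -3/2, -19/8, -63/16, -803/128, -2621/256, -16887/1024, …
ICs: h(0) = -1.

f: a_k = 1, 1, 2, 3, 5, 8, 13, …
g: a_k = -1, -1/2, 1/8, -1/16, 5/128, -7/256, 21/1024, …
Sym-product of L_f,L_g gives L₀ (≤ ord 1).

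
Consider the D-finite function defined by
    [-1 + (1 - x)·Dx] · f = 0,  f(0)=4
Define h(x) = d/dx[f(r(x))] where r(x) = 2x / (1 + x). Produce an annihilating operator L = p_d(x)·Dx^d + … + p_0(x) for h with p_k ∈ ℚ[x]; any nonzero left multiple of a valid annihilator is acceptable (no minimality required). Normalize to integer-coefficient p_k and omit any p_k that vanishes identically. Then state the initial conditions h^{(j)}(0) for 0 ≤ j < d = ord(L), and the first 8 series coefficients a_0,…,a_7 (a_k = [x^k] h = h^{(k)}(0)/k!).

L = 2 + (-1 + x)·Dx  (order 1).
h: a_k = 8, 16, 24, 32, 40, 48, 56, 64, …
ICs: h(0) = 8.

f: a_k = 4, 4, 4, 4, 4, 4, 4, 4, …
Change of var in L_f (x↦r) gives L₀.
Differentiate: ansatz ord ≤ ord L₀ ⇒ L.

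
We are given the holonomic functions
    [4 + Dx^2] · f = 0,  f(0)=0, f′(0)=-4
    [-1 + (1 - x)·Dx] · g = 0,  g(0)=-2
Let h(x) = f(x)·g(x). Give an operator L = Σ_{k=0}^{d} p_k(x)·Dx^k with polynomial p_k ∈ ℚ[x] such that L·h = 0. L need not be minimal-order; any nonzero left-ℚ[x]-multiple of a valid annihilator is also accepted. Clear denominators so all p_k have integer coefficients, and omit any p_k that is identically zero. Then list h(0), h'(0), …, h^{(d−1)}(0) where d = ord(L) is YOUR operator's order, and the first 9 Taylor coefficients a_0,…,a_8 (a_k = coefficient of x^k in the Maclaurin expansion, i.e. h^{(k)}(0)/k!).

L = (-4 + 4·x) + 2·Dx + (-1 + x)·Dx^2  (order 2).
h: a_k = 0, 8, 8, 8/3, 8/3, 56/15, 56/15, 1144/315, 1144/315, …
ICs: h(0) = 0, h′(0) = 8.

f: a_k = 0, -4, 0, 8/3, 0, -8/15, 0, 16/315, 0, …
g: a_k = -2, -2, -2, -2, -2, -2, -2, -2, -2, …
Sym-product of L_f,L_g gives L₀ (≤ ord 2).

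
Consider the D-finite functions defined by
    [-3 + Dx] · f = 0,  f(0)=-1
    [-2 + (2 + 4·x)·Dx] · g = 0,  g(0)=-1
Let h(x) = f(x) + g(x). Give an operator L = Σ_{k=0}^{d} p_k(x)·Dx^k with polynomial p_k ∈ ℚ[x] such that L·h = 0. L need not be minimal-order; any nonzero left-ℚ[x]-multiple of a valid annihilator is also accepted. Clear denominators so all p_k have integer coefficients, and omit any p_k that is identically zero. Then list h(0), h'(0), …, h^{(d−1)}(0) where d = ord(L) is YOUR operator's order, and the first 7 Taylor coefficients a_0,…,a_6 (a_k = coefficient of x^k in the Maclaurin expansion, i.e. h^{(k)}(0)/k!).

f: a_k = -1, -3, -9/2, -9/2, -27/8, -81/40, -81/80, …
g: a_k = -1, -1, 1/2, -1/2, 5/8, -7/8, 21/16, …
Sum ⇒ L₀ = lclm(L_f,L_g) in ℚ(x)⟨Dx⟩.
L = (12 + 18·x) + (-10 - 36·x - 36·x^2)·Dx + (2 + 10·x + 12·x^2)·Dx^2  (order 2).
h: a_k = -2, -4, -4, -5, -11/4, -29/10, 3/10, …
ICs: h(0) = -2, h′(0) = -4.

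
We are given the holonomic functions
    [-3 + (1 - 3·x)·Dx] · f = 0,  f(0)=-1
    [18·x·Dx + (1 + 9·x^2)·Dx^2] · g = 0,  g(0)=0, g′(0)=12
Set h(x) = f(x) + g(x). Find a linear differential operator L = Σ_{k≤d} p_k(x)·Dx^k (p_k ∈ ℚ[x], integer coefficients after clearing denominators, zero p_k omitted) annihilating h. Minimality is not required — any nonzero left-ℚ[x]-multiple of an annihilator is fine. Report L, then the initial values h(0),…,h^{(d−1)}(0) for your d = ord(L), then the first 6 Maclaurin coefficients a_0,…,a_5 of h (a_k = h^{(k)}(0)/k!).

f: a_k = -1, -3, -9, -27, -81, -243, …
g: a_k = 0, 12, 0, -36, 0, 972/5, …
Weyl lclm of L_f,L_g ⇒ L₀ (ord ≤ 3).
L = (-18 + 216·x + 486·x^2)·Dx + (12 - 18·x + 108·x^2 + 486·x^3)·Dx^2 + (-1 + 81·x^4)·Dx^3  (order 3).
h: a_k = -1, 9, -9, -63, -81, -243/5, …
ICs: h(0) = -1, h′(0) = 9, h′′(0) = -18.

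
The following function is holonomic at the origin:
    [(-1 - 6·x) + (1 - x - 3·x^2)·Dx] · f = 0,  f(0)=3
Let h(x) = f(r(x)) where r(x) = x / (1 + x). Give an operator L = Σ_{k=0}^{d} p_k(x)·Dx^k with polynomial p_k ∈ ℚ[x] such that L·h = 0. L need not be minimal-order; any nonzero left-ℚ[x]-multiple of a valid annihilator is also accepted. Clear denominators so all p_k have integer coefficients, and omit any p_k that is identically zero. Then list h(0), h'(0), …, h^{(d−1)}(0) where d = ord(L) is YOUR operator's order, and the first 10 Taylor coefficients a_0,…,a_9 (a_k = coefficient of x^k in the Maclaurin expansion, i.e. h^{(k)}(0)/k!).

f: a_k = 3, 3, 12, 21, 57, 120, 291, 651, 1524, 3477, …
h₀=f(r): pull back L_f along r ⇒ L₀.
L = (1 + 7·x) + (-1 - 2·x + 2·x^2 + 3·x^3)·Dx  (order 1).
h: a_k = 3, 3, 9, 0, 27, -27, 108, -189, 513, -1080, …
ICs: h(0) = 3.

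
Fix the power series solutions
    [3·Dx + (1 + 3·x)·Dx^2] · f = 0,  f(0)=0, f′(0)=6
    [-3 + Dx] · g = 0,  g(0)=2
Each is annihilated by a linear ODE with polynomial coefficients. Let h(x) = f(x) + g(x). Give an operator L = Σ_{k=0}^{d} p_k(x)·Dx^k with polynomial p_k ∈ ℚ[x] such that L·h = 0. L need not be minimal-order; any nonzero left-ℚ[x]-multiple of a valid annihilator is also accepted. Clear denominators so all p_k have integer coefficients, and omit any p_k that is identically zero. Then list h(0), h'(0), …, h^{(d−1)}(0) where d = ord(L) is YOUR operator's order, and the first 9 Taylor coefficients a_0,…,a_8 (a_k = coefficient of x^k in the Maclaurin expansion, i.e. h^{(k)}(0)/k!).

L = (-27 - 27·x)·Dx + (3 - 18·x - 27·x^2)·Dx^2 + (2 + 9·x + 9·x^2)·Dx^3  (order 3).
h: a_k = 2, 12, 0, 27, -135/4, 405/4, -9639/40, 25029/40, -3673431/2240, …
ICs: h(0) = 2, h′(0) = 12, h′′(0) = 0.

f: a_k = 0, 6, -9, 18, -81/2, 486/5, -243, 4374/7, -6561/4, …
g: a_k = 2, 6, 9, 9, 27/4, 81/20, 81/40, 243/280, 729/2240, …
L₀ := lclm(L_f,L_g); ord L₀ ≤ 2+1.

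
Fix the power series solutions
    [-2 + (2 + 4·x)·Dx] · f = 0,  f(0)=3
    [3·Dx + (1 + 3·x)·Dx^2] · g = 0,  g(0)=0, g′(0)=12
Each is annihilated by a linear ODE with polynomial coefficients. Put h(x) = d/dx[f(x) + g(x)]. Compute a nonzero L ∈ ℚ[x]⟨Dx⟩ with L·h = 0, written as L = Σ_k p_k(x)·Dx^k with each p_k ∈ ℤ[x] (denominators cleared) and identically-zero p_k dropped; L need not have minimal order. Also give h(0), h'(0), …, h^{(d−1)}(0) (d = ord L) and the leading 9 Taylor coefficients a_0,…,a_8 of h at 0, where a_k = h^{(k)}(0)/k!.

L = (9 + 9·x) + (15 + 54·x + 45·x^2)·Dx + (2 + 13·x + 27·x^2 + 18·x^3)·Dx^2  (order 2).
h: a_k = 15, -39, 225/2, -663/2, 7881/8, -23517/8, 140661/16, -421191/16, 10097001/128, …
ICs: h(0) = 15, h′(0) = -39.

f: a_k = 3, 3, -3/2, 3/2, -15/8, 21/8, -63/16, 99/16, -1287/128, …
g: a_k = 0, 12, -18, 36, -81, 972/5, -486, 8748/7, -6561/2, …
Sum ⇒ L₀ = lclm(L_f,L_g) in ℚ(x)⟨Dx⟩.
Differentiate: ansatz ord ≤ ord L₀ ⇒ L.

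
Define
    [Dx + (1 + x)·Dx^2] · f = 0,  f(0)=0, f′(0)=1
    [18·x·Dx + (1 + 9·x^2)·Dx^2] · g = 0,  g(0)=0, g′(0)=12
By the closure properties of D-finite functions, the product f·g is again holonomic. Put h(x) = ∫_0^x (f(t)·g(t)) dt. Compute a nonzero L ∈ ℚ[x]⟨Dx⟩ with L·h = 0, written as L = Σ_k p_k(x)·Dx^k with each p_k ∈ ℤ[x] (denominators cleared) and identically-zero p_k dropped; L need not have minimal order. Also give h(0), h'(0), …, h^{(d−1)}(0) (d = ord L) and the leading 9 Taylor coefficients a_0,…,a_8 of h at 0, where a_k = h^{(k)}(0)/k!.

L = (1368 + 2700·x + 37584·x^2 + 95580·x^3 + 87480·x^4 + 37908·x^5 + 26244·x^7)·Dx^2 + (1298 + 9180·x + 54612·x^2 + 194724·x^3 + 324000·x^4 + 271188·x^5 + 102060·x^6 + 78732·x^7 + 91854·x^8)·Dx^3 + (76 + 2848·x + 12096·x^2 + 43992·x^3 + 117288·x^4 + 173016·x^5 + 139968·x^6 + 75816·x^7 + 78732·x^8 + 52488·x^9)·Dx^4 + (37 + 146·x + 901·x^2 + 2808·x^3 + 7362·x^4 + 15228·x^5 + 21546·x^6 + 17496·x^7 + 12393·x^8 + 13122·x^9 + 6561·x^10)·Dx^5  (order 5).
h: a_k = 0, 0, 0, 4, -3/2, -32/5, 5/2, 132/5, -451/40, …
ICs: h(0) = 0, h′(0) = 0, h′′(0) = 0, h′′′(0) = 24, h′′′′(0) = -36.

f: a_k = 0, 1, -1/2, 1/3, -1/4, 1/5, -1/6, 1/7, -1/8, …
g: a_k = 0, 12, 0, -36, 0, 972/5, 0, -8748/7, 0, …
Product ⇒ symmetric product L₀, ord ≤ 4.
h=∫₀ˣh₀: take L = L₀·Dx.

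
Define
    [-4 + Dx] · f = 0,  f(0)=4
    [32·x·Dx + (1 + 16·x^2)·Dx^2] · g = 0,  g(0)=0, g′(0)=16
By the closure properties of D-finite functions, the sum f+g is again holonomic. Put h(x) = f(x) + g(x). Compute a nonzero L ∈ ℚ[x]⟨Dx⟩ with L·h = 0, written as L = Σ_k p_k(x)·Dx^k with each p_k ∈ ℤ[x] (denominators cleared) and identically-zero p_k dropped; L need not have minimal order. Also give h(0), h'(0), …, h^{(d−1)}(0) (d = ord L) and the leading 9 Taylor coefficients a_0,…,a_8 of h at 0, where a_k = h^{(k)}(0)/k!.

L = (32 - 256·x - 512·x^2)·Dx + (-12 + 48·x + 64·x^2 - 256·x^3)·Dx^2 + (1 + 4·x + 16·x^2 + 64·x^3)·Dx^3  (order 3).
h: a_k = 4, 32, 32, -128/3, 128/3, 2560/3, 1024/45, -2945024/315, 2048/315, …
ICs: h(0) = 4, h′(0) = 32, h′′(0) = 64.

f: a_k = 4, 16, 32, 128/3, 128/3, 512/15, 1024/45, 4096/315, 2048/315, …
g: a_k = 0, 16, 0, -256/3, 0, 4096/5, 0, -65536/7, 0, …
h₀=f+g: left-lcm gives L₀, ord ≤ 3.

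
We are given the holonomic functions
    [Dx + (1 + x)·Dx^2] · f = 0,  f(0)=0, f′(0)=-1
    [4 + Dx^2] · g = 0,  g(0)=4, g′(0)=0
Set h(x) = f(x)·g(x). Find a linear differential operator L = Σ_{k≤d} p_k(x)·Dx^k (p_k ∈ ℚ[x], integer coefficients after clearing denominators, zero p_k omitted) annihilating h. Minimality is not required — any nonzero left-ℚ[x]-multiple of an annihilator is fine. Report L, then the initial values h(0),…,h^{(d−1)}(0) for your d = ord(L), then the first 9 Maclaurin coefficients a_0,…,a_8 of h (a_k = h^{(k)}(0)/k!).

L = (168 + 864·x + 1456·x^2 + 1024·x^3 + 256·x^4) + (112 + 368·x + 384·x^2 + 128·x^3)·Dx + (102 + 464·x + 744·x^2 + 512·x^3 + 128·x^4)·Dx^2 + (28 + 92·x + 96·x^2 + 32·x^3)·Dx^3 + (15 + 62·x + 95·x^2 + 64·x^3 + 16·x^4)·Dx^4  (order 4).
h: a_k = 0, -4, 2, 20/3, -3, -4/5, 0, 52/105, -31/90, …
ICs: h(0) = 0, h′(0) = -4, h′′(0) = 4, h′′′(0) = 40.

f: a_k = 0, -1, 1/2, -1/3, 1/4, -1/5, 1/6, -1/7, 1/8, …
g: a_k = 4, 0, -8, 0, 8/3, 0, -16/45, 0, 8/315, …
Product ⇒ symmetric product L₀, ord ≤ 4.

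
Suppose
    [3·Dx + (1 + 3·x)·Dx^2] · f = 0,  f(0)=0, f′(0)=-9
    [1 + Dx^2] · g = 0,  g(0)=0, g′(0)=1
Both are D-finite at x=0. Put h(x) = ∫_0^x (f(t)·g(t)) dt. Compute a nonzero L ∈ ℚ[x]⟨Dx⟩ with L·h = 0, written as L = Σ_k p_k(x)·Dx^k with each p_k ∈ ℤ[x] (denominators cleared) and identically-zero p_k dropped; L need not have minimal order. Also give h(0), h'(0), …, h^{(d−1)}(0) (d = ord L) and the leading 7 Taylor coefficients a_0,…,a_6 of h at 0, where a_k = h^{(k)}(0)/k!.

L = (-203 - 222·x - 189·x^2 + 432·x^3 + 324·x^4)·Dx + (-84 - 108·x + 648·x^2 + 648·x^3)·Dx^2 + (-208 - 228·x - 54·x^2 + 864·x^3 + 648·x^4)·Dx^3 + (-84 - 108·x + 648·x^2 + 648·x^3)·Dx^4 + (-5 - 6·x + 135·x^2 + 432·x^3 + 324·x^4)·Dx^5  (order 5).
h: a_k = 0, 0, 0, -3, 27/8, -51/10, 39/4, …
ICs: h(0) = 0, h′(0) = 0, h′′(0) = 0, h′′′(0) = -18, h′′′′(0) = 81.

f: a_k = 0, -9, 27/2, -27, 243/4, -729/5, 729/2, …
g: a_k = 0, 1, 0, -1/6, 0, 1/120, 0, …
Sym-product of L_f,L_g gives L₀ (≤ ord 4).
h=∫h₀ ⇒ L = L₀·Dx.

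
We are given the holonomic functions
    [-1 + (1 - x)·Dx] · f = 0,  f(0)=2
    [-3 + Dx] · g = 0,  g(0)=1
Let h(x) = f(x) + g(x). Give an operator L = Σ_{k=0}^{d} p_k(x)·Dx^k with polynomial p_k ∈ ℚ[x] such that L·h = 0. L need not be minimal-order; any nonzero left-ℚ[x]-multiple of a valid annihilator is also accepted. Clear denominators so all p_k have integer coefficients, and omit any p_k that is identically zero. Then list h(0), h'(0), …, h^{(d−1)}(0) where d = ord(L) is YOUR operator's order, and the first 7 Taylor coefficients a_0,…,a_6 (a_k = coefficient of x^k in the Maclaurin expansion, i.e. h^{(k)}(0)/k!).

L = (3 - 9·x) + (-7 + 18·x - 9·x^2)·Dx + (2 - 5·x + 3·x^2)·Dx^2  (order 2).
h: a_k = 3, 5, 13/2, 13/2, 43/8, 161/40, 241/80, …
ICs: h(0) = 3, h′(0) = 5.

f: a_k = 2, 2, 2, 2, 2, 2, 2, …
g: a_k = 1, 3, 9/2, 9/2, 27/8, 81/40, 81/80, …
Weyl lclm of L_f,L_g ⇒ L₀ (ord ≤ 2).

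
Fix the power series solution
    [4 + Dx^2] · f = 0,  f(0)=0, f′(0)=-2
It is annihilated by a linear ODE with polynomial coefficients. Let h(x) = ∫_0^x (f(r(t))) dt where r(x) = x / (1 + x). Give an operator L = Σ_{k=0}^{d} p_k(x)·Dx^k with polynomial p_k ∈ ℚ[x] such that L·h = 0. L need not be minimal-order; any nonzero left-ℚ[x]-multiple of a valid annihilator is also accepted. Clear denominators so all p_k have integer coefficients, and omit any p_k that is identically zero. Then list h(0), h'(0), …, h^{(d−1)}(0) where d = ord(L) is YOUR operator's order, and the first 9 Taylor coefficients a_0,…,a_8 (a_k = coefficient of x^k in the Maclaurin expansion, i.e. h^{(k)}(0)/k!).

f: a_k = 0, -2, 0, 4/3, 0, -4/15, 0, 8/315, 0, …
Change of var in L_f (x↦r) gives L₀.
h=∫h₀ ⇒ L = L₀·Dx.
L = 4·Dx + (2 + 6·x + 6·x^2 + 2·x^3)·Dx^2 + (1 + 4·x + 6·x^2 + 4·x^3 + x^4)·Dx^3  (order 3).
h: a_k = 0, 0, -1, 2/3, -1/6, -2/5, 43/45, -10/7, 2209/1260, …
ICs: h(0) = 0, h′(0) = 0, h′′(0) = -2.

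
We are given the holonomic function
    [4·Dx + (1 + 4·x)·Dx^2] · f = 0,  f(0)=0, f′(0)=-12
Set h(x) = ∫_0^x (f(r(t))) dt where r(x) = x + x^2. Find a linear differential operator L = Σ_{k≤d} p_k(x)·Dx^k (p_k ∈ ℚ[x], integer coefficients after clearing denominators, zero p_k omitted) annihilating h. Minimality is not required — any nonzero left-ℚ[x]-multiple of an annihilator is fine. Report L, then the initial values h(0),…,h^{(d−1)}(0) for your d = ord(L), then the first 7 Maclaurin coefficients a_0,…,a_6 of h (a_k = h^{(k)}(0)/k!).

L = 2·Dx^2 + (1 + 2·x)·Dx^3  (order 3).
h: a_k = 0, 0, -6, 4, -4, 24/5, -32/5, …
ICs: h(0) = 0, h′(0) = 0, h′′(0) = -12.

f: a_k = 0, -12, 24, -64, 192, -3072/5, 2048, …
L₀ from L_f via x↦r, Dx↦r'^{-1}Dx.
∫: right-multiply L₀ by Dx.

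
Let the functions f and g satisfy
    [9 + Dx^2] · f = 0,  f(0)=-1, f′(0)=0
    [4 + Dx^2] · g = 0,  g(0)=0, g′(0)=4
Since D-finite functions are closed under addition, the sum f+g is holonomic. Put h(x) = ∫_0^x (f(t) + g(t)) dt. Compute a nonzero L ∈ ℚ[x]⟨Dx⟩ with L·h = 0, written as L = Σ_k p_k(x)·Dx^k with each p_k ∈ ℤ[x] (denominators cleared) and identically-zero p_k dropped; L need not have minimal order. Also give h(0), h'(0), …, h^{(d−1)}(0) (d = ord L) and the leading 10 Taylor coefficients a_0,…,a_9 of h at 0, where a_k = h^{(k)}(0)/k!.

L = 36·Dx + 13·Dx^3 + Dx^5  (order 5).
h: a_k = 0, -1, 2, 3/2, -2/3, -27/40, 4/45, 81/560, -2/315, -81/4480, …
ICs: h(0) = 0, h′(0) = -1, h′′(0) = 4, h′′′(0) = 9, h′′′′(0) = -16.

f: a_k = -1, 0, 9/2, 0, -27/8, 0, 81/80, 0, -729/4480, 0, …
g: a_k = 0, 4, 0, -8/3, 0, 8/15, 0, -16/315, 0, 8/2835, …
L₀ := lclm(L_f,L_g); ord L₀ ≤ 2+2.
∫: right-multiply L₀ by Dx.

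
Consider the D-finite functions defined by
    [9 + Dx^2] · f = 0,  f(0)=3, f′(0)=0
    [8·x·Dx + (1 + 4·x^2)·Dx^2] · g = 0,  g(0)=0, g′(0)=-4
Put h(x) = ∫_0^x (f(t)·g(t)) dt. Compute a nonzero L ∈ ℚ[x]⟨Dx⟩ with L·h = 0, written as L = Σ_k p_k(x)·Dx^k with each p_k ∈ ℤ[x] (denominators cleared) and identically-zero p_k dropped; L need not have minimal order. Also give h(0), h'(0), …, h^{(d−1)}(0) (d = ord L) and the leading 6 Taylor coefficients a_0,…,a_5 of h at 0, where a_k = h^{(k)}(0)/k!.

f: a_k = 3, 0, -27/2, 0, 81/8, 0, …
g: a_k = 0, -4, 0, 16/3, 0, -64/5, …
Sym-product of L_f,L_g gives L₀ (≤ ord 4).
∫: right-multiply L₀ by Dx.
L = (2925 + 31536·x^2 + 95904·x^4 + 186624·x^6 + 186624·x^8)·Dx + (2448·x + 20160·x^3 + 62208·x^5 + 82944·x^7)·Dx^2 + (442 + 5088·x^2 + 19008·x^4 + 41472·x^6 + 41472·x^8)·Dx^3 + (272·x + 2240·x^3 + 6912·x^5 + 9216·x^7)·Dx^4 + (13 + 176·x^2 + 928·x^4 + 2304·x^6 + 2304·x^8)·Dx^5  (order 5).
h: a_k = 0, 0, -6, 0, 35/2, 0, …
ICs: h(0) = 0, h′(0) = 0, h′′(0) = -12, h′′′(0) = 0, h′′′′(0) = 420.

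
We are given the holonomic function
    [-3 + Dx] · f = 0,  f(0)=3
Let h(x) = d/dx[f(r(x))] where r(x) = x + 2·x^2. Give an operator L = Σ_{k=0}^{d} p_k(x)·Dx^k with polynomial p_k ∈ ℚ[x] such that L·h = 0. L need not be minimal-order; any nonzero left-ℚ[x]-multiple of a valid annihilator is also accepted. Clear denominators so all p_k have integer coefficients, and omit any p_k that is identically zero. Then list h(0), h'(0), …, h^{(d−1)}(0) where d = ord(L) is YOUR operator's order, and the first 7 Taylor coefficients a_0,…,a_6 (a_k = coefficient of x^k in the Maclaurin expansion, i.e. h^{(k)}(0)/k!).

L = (7 + 24·x + 48·x^2) + (-1 - 4·x)·Dx  (order 1).
h: a_k = 9, 63, 405/2, 1161/2, 9963/8, 99549/40, 338661/80, …
ICs: h(0) = 9.

f: a_k = 3, 9, 27/2, 27/2, 81/8, 243/40, 243/80, …
L₀ from L_f via x↦r, Dx↦r'^{-1}Dx.
Derive L from L₀ (diff closure).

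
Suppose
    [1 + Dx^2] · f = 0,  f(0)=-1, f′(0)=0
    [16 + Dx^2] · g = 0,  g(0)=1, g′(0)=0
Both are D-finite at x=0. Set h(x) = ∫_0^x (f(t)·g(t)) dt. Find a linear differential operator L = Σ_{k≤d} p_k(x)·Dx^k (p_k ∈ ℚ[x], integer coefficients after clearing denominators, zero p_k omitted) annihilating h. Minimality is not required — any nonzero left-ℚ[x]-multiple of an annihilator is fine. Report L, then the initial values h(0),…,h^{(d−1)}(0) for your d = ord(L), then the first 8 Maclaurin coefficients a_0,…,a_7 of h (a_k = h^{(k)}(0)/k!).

L = 225·Dx + 34·Dx^3 + Dx^5  (order 5).
h: a_k = 0, -1, 0, 17/6, 0, -353/120, 0, 8177/5040, …
ICs: h(0) = 0, h′(0) = -1, h′′(0) = 0, h′′′(0) = 17, h′′′′(0) = 0.

f: a_k = -1, 0, 1/2, 0, -1/24, 0, 1/720, 0, …
g: a_k = 1, 0, -8, 0, 32/3, 0, -256/45, 0, …
Product ⇒ symmetric product L₀, ord ≤ 4.
h=∫h₀ ⇒ L = L₀·Dx.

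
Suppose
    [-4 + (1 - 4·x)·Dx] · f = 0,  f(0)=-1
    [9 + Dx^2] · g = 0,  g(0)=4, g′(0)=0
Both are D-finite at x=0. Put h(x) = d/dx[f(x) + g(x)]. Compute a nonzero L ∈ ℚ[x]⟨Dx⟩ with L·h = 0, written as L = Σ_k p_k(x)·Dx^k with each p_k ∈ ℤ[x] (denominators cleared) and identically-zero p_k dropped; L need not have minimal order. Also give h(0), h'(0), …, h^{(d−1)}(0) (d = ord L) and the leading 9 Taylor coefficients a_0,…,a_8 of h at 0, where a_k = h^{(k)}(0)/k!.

L = (4824 - 1728·x + 3456·x^2) + (-315 + 1476·x - 1296·x^2 + 1728·x^3)·Dx + (536 - 192·x + 384·x^2)·Dx^2 + (-35 + 164·x - 144·x^2 + 192·x^3)·Dx^3  (order 3).
h: a_k = -4, -68, -192, -970, -5120, -246003/10, -114688, -73399591/140, -2359296, …
ICs: h(0) = -4, h′(0) = -68, h′′(0) = -384.

f: a_k = -1, -4, -16, -64, -256, -1024, -4096, -16384, -65536, …
g: a_k = 4, 0, -18, 0, 27/2, 0, -81/20, 0, 729/1120, …
h₀=f+g: left-lcm gives L₀, ord ≤ 3.
Derive L from L₀ (diff closure).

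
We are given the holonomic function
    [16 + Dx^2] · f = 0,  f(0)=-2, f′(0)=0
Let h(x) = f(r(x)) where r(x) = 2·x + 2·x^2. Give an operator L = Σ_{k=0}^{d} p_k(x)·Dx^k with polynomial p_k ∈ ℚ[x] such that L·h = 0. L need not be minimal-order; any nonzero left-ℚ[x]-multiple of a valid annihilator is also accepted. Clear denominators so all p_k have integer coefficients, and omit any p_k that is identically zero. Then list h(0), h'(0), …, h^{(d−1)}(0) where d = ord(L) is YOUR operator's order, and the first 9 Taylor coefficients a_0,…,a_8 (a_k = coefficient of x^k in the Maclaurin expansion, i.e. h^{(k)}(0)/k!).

L = (64 + 384·x + 768·x^2 + 512·x^3) - 2·Dx + (1 + 2·x)·Dx^2  (order 2).
h: a_k = -2, 0, 64, 128, -832/3, -4096/3, -59392/45, 45056/15, 3070976/315, …
ICs: h(0) = -2, h′(0) = 0.

f: a_k = -2, 0, 16, 0, -64/3, 0, 512/45, 0, -1024/315, …
f∘r: x↦r, Dx↦Dx/r' in L_f ⇒ L₀.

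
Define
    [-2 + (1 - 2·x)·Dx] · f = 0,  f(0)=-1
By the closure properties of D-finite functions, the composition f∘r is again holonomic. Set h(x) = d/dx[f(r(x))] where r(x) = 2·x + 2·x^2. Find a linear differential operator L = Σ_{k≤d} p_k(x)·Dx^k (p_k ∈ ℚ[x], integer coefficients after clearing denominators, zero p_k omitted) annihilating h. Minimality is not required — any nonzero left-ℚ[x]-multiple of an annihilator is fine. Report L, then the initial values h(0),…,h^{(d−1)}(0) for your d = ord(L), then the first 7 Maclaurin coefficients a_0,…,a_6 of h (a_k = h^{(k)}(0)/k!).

L = (10 + 24·x + 24·x^2) + (-1 + 2·x + 12·x^2 + 8·x^3)·Dx  (order 1).
h: a_k = -4, -40, -288, -1856, -11200, -64896, -365568, …
ICs: h(0) = -4.

f: a_k = -1, -2, -4, -8, -16, -32, -64, …
L₀ from L_f via x↦r, Dx↦r'^{-1}Dx.
Derive L from L₀ (diff closure).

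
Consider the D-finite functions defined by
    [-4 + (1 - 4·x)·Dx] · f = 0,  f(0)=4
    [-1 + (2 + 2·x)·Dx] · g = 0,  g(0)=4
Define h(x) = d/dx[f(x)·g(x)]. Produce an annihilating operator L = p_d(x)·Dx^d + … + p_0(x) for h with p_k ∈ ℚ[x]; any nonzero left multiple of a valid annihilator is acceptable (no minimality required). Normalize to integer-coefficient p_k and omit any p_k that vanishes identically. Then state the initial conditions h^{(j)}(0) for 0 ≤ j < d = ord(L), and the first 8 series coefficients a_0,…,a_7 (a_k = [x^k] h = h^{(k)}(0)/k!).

f: a_k = 4, 16, 64, 256, 1024, 4096, 16384, 65536, …
g: a_k = 4, 2, -1/2, 1/4, -5/32, 7/64, -21/256, 33/512, …
h₀=f·g: eliminate ⇒ L₀, order ≤ 1·1.
Derive L from L₀ (diff closure).
L = (143 + 216·x + 48·x^2) + (-18 + 46·x + 96·x^2 + 32·x^3)·Dx  (order 1).
h: a_k = 72, 572, 3435, 36635/2, 1465435/16, 14068113/32, 262605007/128, 2400959635/256, …
ICs: h(0) = 72.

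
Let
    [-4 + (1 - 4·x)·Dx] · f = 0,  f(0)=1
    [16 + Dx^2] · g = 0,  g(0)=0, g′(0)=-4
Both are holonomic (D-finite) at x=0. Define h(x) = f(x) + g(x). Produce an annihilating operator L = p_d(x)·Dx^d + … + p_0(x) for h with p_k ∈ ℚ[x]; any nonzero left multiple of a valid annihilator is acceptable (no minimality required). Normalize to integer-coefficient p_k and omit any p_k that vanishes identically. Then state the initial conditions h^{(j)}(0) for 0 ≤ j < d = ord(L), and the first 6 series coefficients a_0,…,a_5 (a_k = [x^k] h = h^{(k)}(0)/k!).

f: a_k = 1, 4, 16, 64, 256, 1024, …
g: a_k = 0, -4, 0, 32/3, 0, -128/15, …
h₀=f+g: left-lcm gives L₀, ord ≤ 3.
L = (448 - 512·x + 1024·x^2) + (-48 + 320·x - 768·x^2 + 1024·x^3)·Dx + (28 - 32·x + 64·x^2)·Dx^2 + (-3 + 20·x - 48·x^2 + 64·x^3)·Dx^3  (order 3).
h: a_k = 1, 0, 16, 224/3, 256, 15232/15, …
ICs: h(0) = 1, h′(0) = 0, h′′(0) = 32.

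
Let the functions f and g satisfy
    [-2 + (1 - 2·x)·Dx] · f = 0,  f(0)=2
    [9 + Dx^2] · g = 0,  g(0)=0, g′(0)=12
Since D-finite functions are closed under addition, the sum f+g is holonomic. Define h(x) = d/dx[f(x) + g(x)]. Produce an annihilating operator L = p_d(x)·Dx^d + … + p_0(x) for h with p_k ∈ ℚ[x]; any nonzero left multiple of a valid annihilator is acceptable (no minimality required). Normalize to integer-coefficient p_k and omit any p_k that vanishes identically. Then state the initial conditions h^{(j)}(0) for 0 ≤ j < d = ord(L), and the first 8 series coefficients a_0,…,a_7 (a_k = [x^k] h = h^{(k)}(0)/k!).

L = (684 - 432·x + 432·x^2) + (-99 + 306·x - 324·x^2 + 216·x^3)·Dx + (76 - 48·x + 48·x^2)·Dx^2 + (-11 + 34·x - 36·x^2 + 24·x^3)·Dx^3  (order 3).
h: a_k = 16, 16, -6, 128, 721/2, 768, 35597/20, 4096, …
ICs: h(0) = 16, h′(0) = 16, h′′(0) = -12.

f: a_k = 2, 4, 8, 16, 32, 64, 128, 256, …
g: a_k = 0, 12, 0, -18, 0, 81/10, 0, -243/140, …
f+g: L₀ = lclm(L_f,L_g), ord ≤ 1+2.
Derive L from L₀ (diff closure).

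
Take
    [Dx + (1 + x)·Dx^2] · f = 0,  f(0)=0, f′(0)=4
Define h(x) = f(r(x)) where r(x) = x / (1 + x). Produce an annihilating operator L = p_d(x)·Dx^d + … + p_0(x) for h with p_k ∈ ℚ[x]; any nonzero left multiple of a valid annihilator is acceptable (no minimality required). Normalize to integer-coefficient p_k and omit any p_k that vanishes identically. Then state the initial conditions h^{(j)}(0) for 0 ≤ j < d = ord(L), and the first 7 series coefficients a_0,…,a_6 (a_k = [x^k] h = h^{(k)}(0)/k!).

L = (3 + 4·x)·Dx + (1 + 3·x + 2·x^2)·Dx^2  (order 2).
h: a_k = 0, 4, -6, 28/3, -15, 124/5, -42, …
ICs: h(0) = 0, h′(0) = 4.

f: a_k = 0, 4, -2, 4/3, -1, 4/5, -2/3, …
L₀ from L_f via x↦r, Dx↦r'^{-1}Dx.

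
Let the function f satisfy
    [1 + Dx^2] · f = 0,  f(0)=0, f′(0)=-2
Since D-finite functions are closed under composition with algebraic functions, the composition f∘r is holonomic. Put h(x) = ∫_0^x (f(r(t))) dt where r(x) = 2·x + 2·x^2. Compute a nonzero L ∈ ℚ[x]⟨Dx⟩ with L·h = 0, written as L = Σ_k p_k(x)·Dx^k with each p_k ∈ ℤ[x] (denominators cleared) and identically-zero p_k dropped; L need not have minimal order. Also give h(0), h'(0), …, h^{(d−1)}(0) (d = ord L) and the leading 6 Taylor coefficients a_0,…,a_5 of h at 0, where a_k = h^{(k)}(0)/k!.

f: a_k = 0, -2, 0, 1/3, 0, -1/60, …
Substitute x→r, Dx→(1/r')Dx; clear ⇒ L₀.
Integrate: L := L₀·Dx.
L = (4 + 24·x + 48·x^2 + 32·x^3)·Dx - 2·Dx^2 + (1 + 2·x)·Dx^3  (order 3).
h: a_k = 0, 0, -2, -4/3, 2/3, 8/5, …
ICs: h(0) = 0, h′(0) = 0, h′′(0) = -4.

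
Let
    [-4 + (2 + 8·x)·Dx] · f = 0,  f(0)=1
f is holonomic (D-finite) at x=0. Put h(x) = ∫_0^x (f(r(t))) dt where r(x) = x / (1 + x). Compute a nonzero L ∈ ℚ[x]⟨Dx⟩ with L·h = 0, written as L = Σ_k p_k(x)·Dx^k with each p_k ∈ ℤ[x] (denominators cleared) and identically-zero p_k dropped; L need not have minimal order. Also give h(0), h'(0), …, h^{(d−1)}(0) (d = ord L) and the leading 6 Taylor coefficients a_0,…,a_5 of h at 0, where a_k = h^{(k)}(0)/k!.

f: a_k = 1, 2, -2, 4, -10, 28, …
f∘r: x↦r, Dx↦Dx/r' in L_f ⇒ L₀.
Integrate: L := L₀·Dx.
L = -2·Dx + (1 + 6·x + 5·x^2)·Dx^2  (order 2).
h: a_k = 0, 1, 1, -4/3, 5/2, -6, …
ICs: h(0) = 0, h′(0) = 1.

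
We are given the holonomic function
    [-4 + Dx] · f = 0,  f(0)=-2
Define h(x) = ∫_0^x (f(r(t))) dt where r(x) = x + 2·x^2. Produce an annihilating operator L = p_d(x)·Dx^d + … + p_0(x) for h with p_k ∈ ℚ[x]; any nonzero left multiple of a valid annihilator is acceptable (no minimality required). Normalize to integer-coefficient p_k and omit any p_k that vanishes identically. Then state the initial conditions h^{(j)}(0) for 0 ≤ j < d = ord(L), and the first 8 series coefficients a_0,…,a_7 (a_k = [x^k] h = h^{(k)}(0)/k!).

f: a_k = -2, -8, -16, -64/3, -64/3, -256/15, -512/45, -2048/315, …
L₀ from L_f via x↦r, Dx↦r'^{-1}Dx.
Integrate: L := L₀·Dx.
L = (-4 - 16·x)·Dx + Dx^2  (order 2).
h: a_k = 0, -2, -4, -32/3, -64/3, -128/3, -3328/45, -38912/315, …
ICs: h(0) = 0, h′(0) = -2.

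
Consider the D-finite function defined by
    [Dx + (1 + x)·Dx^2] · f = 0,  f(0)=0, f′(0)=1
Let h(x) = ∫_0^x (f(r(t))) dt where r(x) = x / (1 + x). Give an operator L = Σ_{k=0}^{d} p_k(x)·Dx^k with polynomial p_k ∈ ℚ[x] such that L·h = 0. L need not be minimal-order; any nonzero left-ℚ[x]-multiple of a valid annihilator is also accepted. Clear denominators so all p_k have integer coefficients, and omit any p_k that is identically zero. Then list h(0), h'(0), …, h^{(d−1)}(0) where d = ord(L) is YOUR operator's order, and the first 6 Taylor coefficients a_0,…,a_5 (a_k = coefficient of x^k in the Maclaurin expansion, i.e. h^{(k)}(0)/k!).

L = (3 + 4·x)·Dx^2 + (1 + 3·x + 2·x^2)·Dx^3  (order 3).
h: a_k = 0, 0, 1/2, -1/2, 7/12, -3/4, …
ICs: h(0) = 0, h′(0) = 0, h′′(0) = 1.

f: a_k = 0, 1, -1/2, 1/3, -1/4, 1/5, …
f∘r: x↦r, Dx↦Dx/r' in L_f ⇒ L₀.
∫: right-multiply L₀ by Dx.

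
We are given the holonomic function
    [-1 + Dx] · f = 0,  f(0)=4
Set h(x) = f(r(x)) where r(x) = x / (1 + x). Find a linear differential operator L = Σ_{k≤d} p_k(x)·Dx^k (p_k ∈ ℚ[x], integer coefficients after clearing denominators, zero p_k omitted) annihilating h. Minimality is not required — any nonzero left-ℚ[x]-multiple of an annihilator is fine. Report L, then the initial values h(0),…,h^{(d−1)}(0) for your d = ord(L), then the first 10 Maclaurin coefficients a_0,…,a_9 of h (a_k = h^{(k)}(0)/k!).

f: a_k = 4, 4, 2, 2/3, 1/6, 1/30, 1/180, 1/1260, 1/10080, 1/90720, …
L₀ from L_f via x↦r, Dx↦r'^{-1}Dx.
L = -1 + (1 + 2·x + x^2)·Dx  (order 1).
h: a_k = 4, 4, -2, 2/3, 1/6, -19/30, 151/180, -1091/1260, 7841/10080, -56519/90720, …
ICs: h(0) = 4.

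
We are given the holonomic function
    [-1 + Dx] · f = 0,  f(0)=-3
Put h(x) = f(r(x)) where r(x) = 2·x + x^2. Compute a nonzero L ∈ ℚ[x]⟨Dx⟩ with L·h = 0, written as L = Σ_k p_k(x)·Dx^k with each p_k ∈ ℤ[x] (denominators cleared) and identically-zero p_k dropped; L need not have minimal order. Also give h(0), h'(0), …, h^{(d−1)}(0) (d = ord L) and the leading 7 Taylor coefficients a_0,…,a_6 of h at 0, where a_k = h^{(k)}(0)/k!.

f: a_k = -3, -3, -3/2, -1/2, -1/8, -1/40, -1/240, …
L₀ from L_f via x↦r, Dx↦r'^{-1}Dx.
L = (-2 - 2·x) + Dx  (order 1).
h: a_k = -3, -6, -9, -10, -19/2, -39/5, -173/30, …
ICs: h(0) = -3.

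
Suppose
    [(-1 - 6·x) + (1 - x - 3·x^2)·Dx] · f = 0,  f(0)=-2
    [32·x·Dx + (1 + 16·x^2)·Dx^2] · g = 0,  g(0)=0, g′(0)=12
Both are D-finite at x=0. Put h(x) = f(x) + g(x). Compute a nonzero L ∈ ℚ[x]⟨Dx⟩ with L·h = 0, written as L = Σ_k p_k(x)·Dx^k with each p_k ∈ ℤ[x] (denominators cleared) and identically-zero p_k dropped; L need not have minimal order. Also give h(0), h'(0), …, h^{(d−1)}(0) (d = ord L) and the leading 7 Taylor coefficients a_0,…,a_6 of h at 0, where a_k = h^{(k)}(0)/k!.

f: a_k = -2, -2, -8, -14, -38, -80, -194, …
g: a_k = 0, 12, 0, -64, 0, 3072/5, 0, …
L₀ := lclm(L_f,L_g); ord L₀ ≤ 1+2.
L = (-128 + 512·x + 10560·x^2 + 25344·x^3 + 95904·x^4 + 41472·x^6)·Dx + (37 + 208·x - 206·x^2 + 1476·x^3 + 24336·x^4 + 66528·x^5 + 6912·x^6 + 41472·x^7)·Dx^2 + (-4 - 21·x - 198·x^2 - 90·x^3 - 1775·x^4 + 4080·x^5 + 6336·x^6 + 2304·x^7 + 6912·x^8)·Dx^3  (order 3).
h: a_k = -2, 10, -8, -78, -38, 2672/5, -194, …
ICs: h(0) = -2, h′(0) = 10, h′′(0) = -16.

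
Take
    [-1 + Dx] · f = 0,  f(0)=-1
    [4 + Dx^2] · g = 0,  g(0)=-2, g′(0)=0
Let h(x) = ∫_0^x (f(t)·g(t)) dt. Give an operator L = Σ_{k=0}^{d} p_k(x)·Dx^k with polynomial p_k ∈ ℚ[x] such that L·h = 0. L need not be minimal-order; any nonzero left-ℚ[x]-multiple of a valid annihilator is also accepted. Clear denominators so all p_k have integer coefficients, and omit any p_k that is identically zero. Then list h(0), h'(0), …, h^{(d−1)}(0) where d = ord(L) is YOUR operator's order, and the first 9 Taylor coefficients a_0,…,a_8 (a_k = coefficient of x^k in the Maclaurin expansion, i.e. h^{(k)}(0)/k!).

L = 5·Dx - 2·Dx^2 + Dx^3  (order 3).
h: a_k = 0, 2, 1, -1, -11/12, -7/60, 41/360, 13/280, 29/20160, …
ICs: h(0) = 0, h′(0) = 2, h′′(0) = 2.

f: a_k = -1, -1, -1/2, -1/6, -1/24, -1/120, -1/720, -1/5040, -1/40320, …
g: a_k = -2, 0, 4, 0, -4/3, 0, 8/45, 0, -4/315, …
f·g: L₀ = L_f ⊗_s L_g, ord ≤ 1·2.
h=∫₀ˣh₀: take L = L₀·Dx.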